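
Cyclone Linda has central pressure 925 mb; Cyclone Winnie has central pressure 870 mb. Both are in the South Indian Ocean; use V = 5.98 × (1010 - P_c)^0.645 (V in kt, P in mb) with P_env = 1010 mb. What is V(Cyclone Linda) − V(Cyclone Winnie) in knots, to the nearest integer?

-40 kt

Cyclone Linda: ΔP = 85; V ≈ 5.98 × 85^0.645 ≈ 105.00 kt.
Cyclone Winnie: ΔP = 140; V ≈ 5.98 × 140^0.645 ≈ 144.86 kt.
Difference ≈ 105.00 − 144.86 = -39.86 → -40 kt.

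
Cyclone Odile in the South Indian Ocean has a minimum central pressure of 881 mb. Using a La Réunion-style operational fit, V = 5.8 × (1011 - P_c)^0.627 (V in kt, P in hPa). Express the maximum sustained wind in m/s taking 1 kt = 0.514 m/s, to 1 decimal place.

63.1 m/s

ΔP = 1011 − 881 = 130 mb.
V ≈ 5.8 × 130^0.627 = 5.8 × 21.156 ≈ 122.707 kt.
122.707 × 0.514 ≈ 63.07 m/s → 63.1 m/s.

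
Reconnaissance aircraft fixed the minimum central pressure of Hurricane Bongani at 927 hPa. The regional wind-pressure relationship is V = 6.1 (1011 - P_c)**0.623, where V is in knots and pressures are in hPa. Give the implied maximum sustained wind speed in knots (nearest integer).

ΔP = 1011 − 927 = 84 hPa.
84^0.623 ≈ 15.806.
V ≈ 6.1 × 15.806 ≈ 96.4 kt.

96 kt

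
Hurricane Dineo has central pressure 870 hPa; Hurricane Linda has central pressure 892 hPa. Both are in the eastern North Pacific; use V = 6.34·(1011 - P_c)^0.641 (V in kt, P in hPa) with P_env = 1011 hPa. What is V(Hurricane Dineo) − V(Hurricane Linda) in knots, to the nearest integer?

16 kt

Hurricane Dineo: ΔP = 141; V ≈ 6.34 × 141^0.641 ≈ 151.27 kt.
Hurricane Linda: ΔP = 119; V ≈ 6.34 × 119^0.641 ≈ 135.68 kt.
Difference ≈ 151.27 − 135.68 = 15.59 → 16 kt.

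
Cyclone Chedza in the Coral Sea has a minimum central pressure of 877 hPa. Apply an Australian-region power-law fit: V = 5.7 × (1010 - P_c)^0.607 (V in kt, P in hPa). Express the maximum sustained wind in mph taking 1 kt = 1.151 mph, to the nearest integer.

ΔP = 1010 − 877 = 133 hPa.
V ≈ 5.7 × 133^0.607 = 5.7 × 19.462 ≈ 110.931 kt.
110.931 × 1.151 ≈ 127.68 mph → 128 mph.

128 mph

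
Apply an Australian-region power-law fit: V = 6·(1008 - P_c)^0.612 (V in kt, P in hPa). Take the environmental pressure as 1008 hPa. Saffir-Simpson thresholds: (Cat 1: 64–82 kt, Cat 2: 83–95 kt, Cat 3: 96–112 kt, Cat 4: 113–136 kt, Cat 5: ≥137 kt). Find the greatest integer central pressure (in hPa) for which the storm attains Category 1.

960 hPa

Category 1 begins at V = 64 kt.
Required ΔP = (64/6)^(1/0.612) = 10.667^1.634 ≈ 47.84 hPa.
P_c ≤ 1008 − 47.84 = 960.16, so the highest integer P_c is 960 hPa.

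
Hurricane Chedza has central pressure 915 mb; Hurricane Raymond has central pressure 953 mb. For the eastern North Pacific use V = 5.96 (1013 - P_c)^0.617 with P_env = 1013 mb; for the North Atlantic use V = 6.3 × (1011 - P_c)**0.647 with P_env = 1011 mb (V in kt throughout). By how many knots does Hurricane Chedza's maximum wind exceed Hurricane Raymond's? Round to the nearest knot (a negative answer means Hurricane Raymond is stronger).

14 kt

Hurricane Chedza: ΔP = 98; V ≈ 5.96 × 98^0.617 ≈ 100.89 kt.
Hurricane Raymond: ΔP = 58; V ≈ 6.3 × 58^0.647 ≈ 87.15 kt.
Difference ≈ 100.89 − 87.15 = 13.74 → 14 kt.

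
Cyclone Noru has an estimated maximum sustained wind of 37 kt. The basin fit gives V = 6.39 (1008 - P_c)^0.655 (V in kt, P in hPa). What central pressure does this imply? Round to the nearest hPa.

ΔP = (V / 6.39)^(1/0.655) = (37/6.39)^1.527.
37/6.39 = 5.790; 5.790^1.527 ≈ 14.60 hPa.
P_c = 1008 − 14.60 = 993.40 ≈ 993 hPa.

993 hPa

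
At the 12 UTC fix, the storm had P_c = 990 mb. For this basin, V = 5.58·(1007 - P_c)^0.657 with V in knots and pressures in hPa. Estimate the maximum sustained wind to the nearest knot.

36 kt

ΔP = 1007 − 990 = 17 mb.
17^0.657 ≈ 6.433.
V ≈ 5.58 × 6.433 ≈ 35.9 kt.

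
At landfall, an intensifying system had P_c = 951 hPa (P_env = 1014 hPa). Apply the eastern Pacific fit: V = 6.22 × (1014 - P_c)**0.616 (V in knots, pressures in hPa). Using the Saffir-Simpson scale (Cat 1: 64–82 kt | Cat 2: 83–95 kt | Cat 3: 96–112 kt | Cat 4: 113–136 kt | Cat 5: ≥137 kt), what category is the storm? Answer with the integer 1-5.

ΔP = 1014 − 951 = 63 hPa.
V ≈ 6.22 × 63^0.616 = 6.22 × 12.83 ≈ 80 kt.
80 kt falls in the Category 1 band.

1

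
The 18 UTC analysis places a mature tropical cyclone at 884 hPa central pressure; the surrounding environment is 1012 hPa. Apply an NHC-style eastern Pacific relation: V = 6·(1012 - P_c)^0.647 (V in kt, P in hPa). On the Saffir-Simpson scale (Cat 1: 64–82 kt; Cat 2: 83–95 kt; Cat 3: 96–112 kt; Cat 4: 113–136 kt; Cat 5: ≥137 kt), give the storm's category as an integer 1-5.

5

ΔP = 1012 − 884 = 128 hPa.
V ≈ 6 × 128^0.647 = 6 × 23.09 ≈ 139 kt.
139 kt falls in the Category 5 band.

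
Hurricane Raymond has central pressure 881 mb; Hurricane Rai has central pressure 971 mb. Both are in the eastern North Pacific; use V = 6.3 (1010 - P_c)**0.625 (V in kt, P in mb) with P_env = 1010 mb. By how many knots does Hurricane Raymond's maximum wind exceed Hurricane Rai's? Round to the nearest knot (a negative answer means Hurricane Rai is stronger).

Hurricane Raymond: ΔP = 129; V ≈ 6.3 × 129^0.625 ≈ 131.36 kt.
Hurricane Rai: ΔP = 39; V ≈ 6.3 × 39^0.625 ≈ 62.20 kt.
Difference ≈ 131.36 − 62.20 = 69.16 → 69 kt.

69 kt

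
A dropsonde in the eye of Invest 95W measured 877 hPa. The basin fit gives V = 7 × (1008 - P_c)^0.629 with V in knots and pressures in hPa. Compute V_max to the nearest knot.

150 kt

ΔP = 1008 − 877 = 131 hPa.
131^0.629 ≈ 21.467.
V ≈ 7 × 21.467 ≈ 150.3 kt.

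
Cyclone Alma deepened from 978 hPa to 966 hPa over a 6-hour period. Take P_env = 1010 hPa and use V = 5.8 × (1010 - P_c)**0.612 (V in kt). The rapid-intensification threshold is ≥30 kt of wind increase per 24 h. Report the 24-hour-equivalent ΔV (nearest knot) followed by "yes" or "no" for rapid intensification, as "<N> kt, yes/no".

V₁: ΔP = 32, V ≈ 5.8 × 32^0.612 ≈ 48.37 kt.
V₂: ΔP = 44, V ≈ 5.8 × 44^0.612 ≈ 58.78 kt.
ΔV over 6 h = 10.41 kt → 24 h equivalent = 10.41 × 24/6 ≈ 41.64 kt.
42 kt ≥ 30 kt ⇒ rapid intensification.

42 kt, yes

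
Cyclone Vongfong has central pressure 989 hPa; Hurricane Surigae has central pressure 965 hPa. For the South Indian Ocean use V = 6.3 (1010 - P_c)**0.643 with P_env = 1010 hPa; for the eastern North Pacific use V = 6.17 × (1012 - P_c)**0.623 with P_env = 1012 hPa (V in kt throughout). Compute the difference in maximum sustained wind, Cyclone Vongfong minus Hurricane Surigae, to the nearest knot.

-23 kt

Cyclone Vongfong: ΔP = 21; V ≈ 6.3 × 21^0.643 ≈ 44.62 kt.
Hurricane Surigae: ΔP = 47; V ≈ 6.17 × 47^0.623 ≈ 67.92 kt.
Difference ≈ 44.62 − 67.92 = -23.30 → -23 kt.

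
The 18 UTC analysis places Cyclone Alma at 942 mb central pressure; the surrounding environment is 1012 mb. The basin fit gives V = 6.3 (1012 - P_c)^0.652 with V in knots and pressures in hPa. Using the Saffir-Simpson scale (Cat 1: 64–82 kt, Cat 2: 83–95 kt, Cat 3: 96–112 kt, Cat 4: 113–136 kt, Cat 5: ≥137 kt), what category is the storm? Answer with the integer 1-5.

ΔP = 1012 − 942 = 70 mb.
V ≈ 6.3 × 70^0.652 = 6.3 × 15.96 ≈ 101 kt.
101 kt falls in the Category 3 band.

3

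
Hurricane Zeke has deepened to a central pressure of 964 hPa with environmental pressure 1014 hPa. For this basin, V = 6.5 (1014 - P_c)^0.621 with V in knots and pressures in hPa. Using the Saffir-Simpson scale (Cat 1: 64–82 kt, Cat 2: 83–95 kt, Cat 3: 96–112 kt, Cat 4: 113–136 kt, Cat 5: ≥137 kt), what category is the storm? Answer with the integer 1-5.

ΔP = 1014 − 964 = 50 hPa.
V ≈ 6.5 × 50^0.621 = 6.5 × 11.35 ≈ 74 kt.
74 kt falls in the Category 1 band.

1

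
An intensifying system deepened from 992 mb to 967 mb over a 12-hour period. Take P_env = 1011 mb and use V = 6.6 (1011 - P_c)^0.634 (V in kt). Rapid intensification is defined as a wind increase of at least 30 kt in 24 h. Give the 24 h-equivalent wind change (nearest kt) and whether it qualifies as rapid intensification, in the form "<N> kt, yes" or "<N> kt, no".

V₁: ΔP = 19, V ≈ 6.6 × 19^0.634 ≈ 42.68 kt.
V₂: ΔP = 44, V ≈ 6.6 × 44^0.634 ≈ 72.69 kt.
ΔV over 12 h = 30.01 kt → 24 h equivalent = 30.01 × 24/12 ≈ 60.02 kt.
60 kt ≥ 30 kt ⇒ rapid intensification.

60 kt, yes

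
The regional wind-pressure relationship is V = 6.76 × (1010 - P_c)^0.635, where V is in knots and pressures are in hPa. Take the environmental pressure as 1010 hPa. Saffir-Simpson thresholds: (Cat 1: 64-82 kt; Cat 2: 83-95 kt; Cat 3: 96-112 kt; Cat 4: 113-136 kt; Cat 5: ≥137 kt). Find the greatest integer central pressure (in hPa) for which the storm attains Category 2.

Category 2 begins at V = 83 kt.
Required ΔP = (83/6.76)^(1/0.635) = 12.278^1.575 ≈ 51.90 hPa.
P_c ≤ 1010 − 51.90 = 958.10, so the highest integer P_c is 958 hPa.

958 hPa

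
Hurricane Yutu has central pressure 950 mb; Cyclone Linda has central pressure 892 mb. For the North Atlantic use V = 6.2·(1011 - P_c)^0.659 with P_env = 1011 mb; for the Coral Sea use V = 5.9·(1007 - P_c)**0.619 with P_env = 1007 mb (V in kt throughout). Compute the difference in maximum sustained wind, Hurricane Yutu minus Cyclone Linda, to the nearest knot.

Hurricane Yutu: ΔP = 61; V ≈ 6.2 × 61^0.659 ≈ 93.09 kt.
Cyclone Linda: ΔP = 115; V ≈ 5.9 × 115^0.619 ≈ 111.28 kt.
Difference ≈ 93.09 − 111.28 = -18.19 → -18 kt.

-18 kt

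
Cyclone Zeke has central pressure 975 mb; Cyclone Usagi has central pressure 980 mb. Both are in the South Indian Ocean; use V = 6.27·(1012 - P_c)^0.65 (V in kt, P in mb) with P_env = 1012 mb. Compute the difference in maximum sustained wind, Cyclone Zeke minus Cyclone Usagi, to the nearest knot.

Cyclone Zeke: ΔP = 37; V ≈ 6.27 × 37^0.65 ≈ 65.55 kt.
Cyclone Usagi: ΔP = 32; V ≈ 6.27 × 32^0.65 ≈ 59.65 kt.
Difference ≈ 65.55 − 59.65 = 5.90 → 6 kt.

6 kt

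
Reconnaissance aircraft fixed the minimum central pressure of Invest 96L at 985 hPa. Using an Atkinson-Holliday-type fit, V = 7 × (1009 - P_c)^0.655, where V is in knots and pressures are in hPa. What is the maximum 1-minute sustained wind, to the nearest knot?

ΔP = 1009 − 985 = 24 hPa.
24^0.655 ≈ 8.017.
V ≈ 7 × 8.017 ≈ 56.1 kt.

56 kt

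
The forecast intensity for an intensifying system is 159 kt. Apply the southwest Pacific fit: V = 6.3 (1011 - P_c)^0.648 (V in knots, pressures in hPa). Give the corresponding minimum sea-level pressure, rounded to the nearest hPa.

865 hPa

ΔP = (V / 6.3)^(1/0.648) = (159/6.3)^1.543.
159/6.3 = 25.238; 25.238^1.543 ≈ 145.77 hPa.
P_c = 1011 − 145.77 = 865.23 ≈ 865 hPa.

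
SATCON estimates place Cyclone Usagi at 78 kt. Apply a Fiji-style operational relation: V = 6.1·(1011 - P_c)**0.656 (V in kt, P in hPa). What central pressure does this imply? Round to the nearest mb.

ΔP = (V / 6.1)^(1/0.656) = (78/6.1)^1.524.
78/6.1 = 12.787; 12.787^1.524 ≈ 48.66 mb.
P_c = 1011 − 48.66 = 962.34 ≈ 962 mb.

962 mb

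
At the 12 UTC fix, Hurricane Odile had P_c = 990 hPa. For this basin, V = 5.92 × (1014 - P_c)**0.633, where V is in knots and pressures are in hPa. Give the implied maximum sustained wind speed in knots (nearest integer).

44 kt

ΔP = 1014 − 990 = 24 hPa.
24^0.633 ≈ 7.476.
V ≈ 5.92 × 7.476 ≈ 44.3 kt.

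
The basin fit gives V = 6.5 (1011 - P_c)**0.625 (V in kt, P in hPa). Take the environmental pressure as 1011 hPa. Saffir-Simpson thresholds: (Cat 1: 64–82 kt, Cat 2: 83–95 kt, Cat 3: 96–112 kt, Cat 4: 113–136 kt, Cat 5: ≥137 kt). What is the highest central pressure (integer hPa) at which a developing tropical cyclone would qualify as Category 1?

Category 1 begins at V = 64 kt.
Required ΔP = (64/6.5)^(1/0.625) = 9.846^1.600 ≈ 38.84 hPa.
P_c ≤ 1011 − 38.84 = 972.16, so the highest integer P_c is 972 hPa.

972 hPa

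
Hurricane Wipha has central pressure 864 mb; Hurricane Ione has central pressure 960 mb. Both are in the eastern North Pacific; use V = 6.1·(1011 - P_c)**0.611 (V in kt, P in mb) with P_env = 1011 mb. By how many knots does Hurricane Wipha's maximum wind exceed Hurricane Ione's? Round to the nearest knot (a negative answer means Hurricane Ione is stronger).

Hurricane Wipha: ΔP = 147; V ≈ 6.1 × 147^0.611 ≈ 128.69 kt.
Hurricane Ione: ΔP = 51; V ≈ 6.1 × 51^0.611 ≈ 67.40 kt.
Difference ≈ 128.69 − 67.40 = 61.29 → 61 kt.

61 kt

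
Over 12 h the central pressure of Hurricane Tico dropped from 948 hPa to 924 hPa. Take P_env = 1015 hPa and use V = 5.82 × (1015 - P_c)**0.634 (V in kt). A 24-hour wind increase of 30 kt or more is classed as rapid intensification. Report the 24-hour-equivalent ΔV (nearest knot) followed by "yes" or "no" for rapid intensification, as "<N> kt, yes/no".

V₁: ΔP = 67, V ≈ 5.82 × 67^0.634 ≈ 83.69 kt.
V₂: ΔP = 91, V ≈ 5.82 × 91^0.634 ≈ 101.61 kt.
ΔV over 12 h = 17.92 kt → 24 h equivalent = 17.92 × 24/12 ≈ 35.84 kt.
36 kt ≥ 30 kt ⇒ rapid intensification.

36 kt, yes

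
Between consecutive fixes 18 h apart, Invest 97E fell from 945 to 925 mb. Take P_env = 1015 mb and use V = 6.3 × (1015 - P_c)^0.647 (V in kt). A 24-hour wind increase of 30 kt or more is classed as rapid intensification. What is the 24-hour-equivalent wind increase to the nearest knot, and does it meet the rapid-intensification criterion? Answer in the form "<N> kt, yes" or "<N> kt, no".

23 kt, no

V₁: ΔP = 70, V ≈ 6.3 × 70^0.647 ≈ 98.43 kt.
V₂: ΔP = 90, V ≈ 6.3 × 90^0.647 ≈ 115.81 kt.
ΔV over 18 h = 17.38 kt → 24 h equivalent = 17.38 × 24/18 ≈ 23.17 kt.
23 kt < 30 kt ⇒ not rapid intensification.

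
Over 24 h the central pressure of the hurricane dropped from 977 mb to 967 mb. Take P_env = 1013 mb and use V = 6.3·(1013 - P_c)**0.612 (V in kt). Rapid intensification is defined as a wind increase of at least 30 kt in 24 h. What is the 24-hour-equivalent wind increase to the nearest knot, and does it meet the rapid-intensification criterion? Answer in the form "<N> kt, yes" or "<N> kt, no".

9 kt, no

V₁: ΔP = 36, V ≈ 6.3 × 36^0.612 ≈ 56.47 kt.
V₂: ΔP = 46, V ≈ 6.3 × 46^0.612 ≈ 65.61 kt.
ΔV over 24 h = 9.14 kt → 24 h equivalent = 9.14 × 24/24 ≈ 9.14 kt.
9 kt < 30 kt ⇒ not rapid intensification.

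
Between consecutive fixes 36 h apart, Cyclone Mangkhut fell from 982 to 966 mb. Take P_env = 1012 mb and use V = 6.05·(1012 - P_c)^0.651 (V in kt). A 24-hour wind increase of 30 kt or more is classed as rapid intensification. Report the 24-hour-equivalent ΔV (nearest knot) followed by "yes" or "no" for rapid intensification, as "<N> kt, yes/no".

V₁: ΔP = 30, V ≈ 6.05 × 30^0.651 ≈ 55.38 kt.
V₂: ΔP = 46, V ≈ 6.05 × 46^0.651 ≈ 73.15 kt.
ΔV over 36 h = 17.77 kt → 24 h equivalent = 17.77 × 24/36 ≈ 11.85 kt.
12 kt < 30 kt ⇒ not rapid intensification.

12 kt, no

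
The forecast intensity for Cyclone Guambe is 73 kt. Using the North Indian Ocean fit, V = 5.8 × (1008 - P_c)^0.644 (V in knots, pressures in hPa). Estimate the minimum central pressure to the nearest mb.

957 mb

ΔP = (V / 5.8)^(1/0.644) = (73/5.8)^1.553.
73/5.8 = 12.586; 12.586^1.553 ≈ 51.04 mb.
P_c = 1008 − 51.04 = 956.96 ≈ 957 mb.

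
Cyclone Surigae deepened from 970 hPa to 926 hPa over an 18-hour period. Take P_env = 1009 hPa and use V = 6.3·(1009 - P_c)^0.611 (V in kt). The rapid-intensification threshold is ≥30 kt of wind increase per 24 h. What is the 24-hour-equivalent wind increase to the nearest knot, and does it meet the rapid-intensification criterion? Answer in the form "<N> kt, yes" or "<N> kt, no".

V₁: ΔP = 39, V ≈ 6.3 × 39^0.611 ≈ 59.09 kt.
V₂: ΔP = 83, V ≈ 6.3 × 83^0.611 ≈ 93.73 kt.
ΔV over 18 h = 34.64 kt → 24 h equivalent = 34.64 × 24/18 ≈ 46.19 kt.
46 kt ≥ 30 kt ⇒ rapid intensification.

46 kt, yes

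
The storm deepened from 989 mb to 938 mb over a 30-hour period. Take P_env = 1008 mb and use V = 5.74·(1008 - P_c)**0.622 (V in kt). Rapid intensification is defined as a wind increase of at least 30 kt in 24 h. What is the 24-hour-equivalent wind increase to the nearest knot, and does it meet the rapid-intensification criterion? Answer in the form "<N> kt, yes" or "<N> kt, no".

36 kt, yes

V₁: ΔP = 19, V ≈ 5.74 × 19^0.622 ≈ 35.83 kt.
V₂: ΔP = 70, V ≈ 5.74 × 70^0.622 ≈ 80.64 kt.
ΔV over 30 h = 44.81 kt → 24 h equivalent = 44.81 × 24/30 ≈ 35.85 kt.
36 kt ≥ 30 kt ⇒ rapid intensification.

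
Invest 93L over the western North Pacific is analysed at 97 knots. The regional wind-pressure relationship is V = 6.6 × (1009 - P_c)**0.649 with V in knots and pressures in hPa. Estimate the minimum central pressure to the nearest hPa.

946 hPa

ΔP = (V / 6.6)^(1/0.649) = (97/6.6)^1.541.
97/6.6 = 14.697; 14.697^1.541 ≈ 62.88 hPa.
P_c = 1009 − 62.88 = 946.12 ≈ 946 hPa.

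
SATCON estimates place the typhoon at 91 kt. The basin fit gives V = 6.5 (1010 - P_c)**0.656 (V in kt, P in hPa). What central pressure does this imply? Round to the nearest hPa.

954 hPa

ΔP = (V / 6.5)^(1/0.656) = (91/6.5)^1.524.
91/6.5 = 14.000; 14.000^1.524 ≈ 55.87 hPa.
P_c = 1010 − 55.87 = 954.13 ≈ 954 hPa.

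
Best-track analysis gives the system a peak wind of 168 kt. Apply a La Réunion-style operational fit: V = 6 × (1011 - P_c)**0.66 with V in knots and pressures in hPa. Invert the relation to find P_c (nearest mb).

855 mb

ΔP = (V / 6)^(1/0.66) = (168/6)^1.515.
168/6 = 28.000; 28.000^1.515 ≈ 155.83 mb.
P_c = 1011 − 155.83 = 855.17 ≈ 855 mb.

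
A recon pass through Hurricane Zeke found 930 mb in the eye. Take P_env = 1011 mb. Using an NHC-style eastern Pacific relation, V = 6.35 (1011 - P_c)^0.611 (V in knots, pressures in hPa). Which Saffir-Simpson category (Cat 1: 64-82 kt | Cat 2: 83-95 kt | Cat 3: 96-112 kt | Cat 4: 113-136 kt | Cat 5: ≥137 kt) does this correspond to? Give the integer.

2

ΔP = 1011 − 930 = 81 mb.
V ≈ 6.35 × 81^0.611 = 6.35 × 14.66 ≈ 93 kt.
93 kt falls in the Category 2 band.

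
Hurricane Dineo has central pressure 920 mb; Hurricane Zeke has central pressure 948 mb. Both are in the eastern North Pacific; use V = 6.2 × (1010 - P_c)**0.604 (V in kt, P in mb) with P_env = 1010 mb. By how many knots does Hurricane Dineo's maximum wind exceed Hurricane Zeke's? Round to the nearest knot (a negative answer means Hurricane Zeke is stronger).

Hurricane Dineo: ΔP = 90; V ≈ 6.2 × 90^0.604 ≈ 93.92 kt.
Hurricane Zeke: ΔP = 62; V ≈ 6.2 × 62^0.604 ≈ 74.99 kt.
Difference ≈ 93.92 − 74.99 = 18.93 → 19 kt.

19 kt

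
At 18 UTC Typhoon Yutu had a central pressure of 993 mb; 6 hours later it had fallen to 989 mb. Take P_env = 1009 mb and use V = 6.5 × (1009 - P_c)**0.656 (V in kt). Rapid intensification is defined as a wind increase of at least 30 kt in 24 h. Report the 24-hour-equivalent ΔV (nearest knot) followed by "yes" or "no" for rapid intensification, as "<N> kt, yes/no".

V₁: ΔP = 16, V ≈ 6.5 × 16^0.656 ≈ 40.07 kt.
V₂: ΔP = 20, V ≈ 6.5 × 20^0.656 ≈ 46.39 kt.
ΔV over 6 h = 6.32 kt → 24 h equivalent = 6.32 × 24/6 ≈ 25.28 kt.
25 kt < 30 kt ⇒ not rapid intensification.

25 kt, no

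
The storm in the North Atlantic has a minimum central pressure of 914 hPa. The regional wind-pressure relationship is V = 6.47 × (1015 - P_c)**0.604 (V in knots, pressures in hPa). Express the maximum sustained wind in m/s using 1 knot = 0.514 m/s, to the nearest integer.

54 m/s

ΔP = 1015 − 914 = 101 hPa.
V ≈ 6.47 × 101^0.604 = 6.47 × 16.241 ≈ 105.079 kt.
105.079 × 0.514 ≈ 54.01 m/s → 54 m/s.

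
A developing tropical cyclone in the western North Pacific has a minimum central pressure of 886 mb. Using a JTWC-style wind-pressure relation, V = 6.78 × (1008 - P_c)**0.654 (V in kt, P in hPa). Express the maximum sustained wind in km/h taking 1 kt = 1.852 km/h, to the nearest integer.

291 km/h

ΔP = 1008 − 886 = 122 mb.
V ≈ 6.78 × 122^0.654 = 6.78 × 23.146 ≈ 156.931 kt.
156.931 × 1.852 ≈ 290.64 km/h → 291 km/h.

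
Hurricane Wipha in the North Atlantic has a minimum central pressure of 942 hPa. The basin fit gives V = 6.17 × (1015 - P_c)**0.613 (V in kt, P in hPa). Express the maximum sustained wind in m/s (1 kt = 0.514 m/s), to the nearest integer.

44 m/s

ΔP = 1015 − 942 = 73 hPa.
V ≈ 6.17 × 73^0.613 = 6.17 × 13.874 ≈ 85.606 kt.
85.606 × 0.514 ≈ 44.00 m/s → 44 m/s.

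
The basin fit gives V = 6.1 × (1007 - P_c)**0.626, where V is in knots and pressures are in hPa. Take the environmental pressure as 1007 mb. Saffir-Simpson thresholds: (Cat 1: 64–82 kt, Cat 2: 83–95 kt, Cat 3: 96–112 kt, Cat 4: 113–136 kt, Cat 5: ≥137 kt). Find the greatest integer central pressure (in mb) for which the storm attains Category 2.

Category 2 begins at V = 83 kt.
Required ΔP = (83/6.1)^(1/0.626) = 13.607^1.597 ≈ 64.73 mb.
P_c ≤ 1007 − 64.73 = 942.27, so the highest integer P_c is 942 mb.

942 mb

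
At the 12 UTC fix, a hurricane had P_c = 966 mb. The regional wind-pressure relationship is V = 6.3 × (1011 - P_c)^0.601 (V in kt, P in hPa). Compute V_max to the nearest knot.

62 kt

ΔP = 1011 − 966 = 45 mb.
45^0.601 ≈ 9.853.
V ≈ 6.3 × 9.853 ≈ 62.1 kt.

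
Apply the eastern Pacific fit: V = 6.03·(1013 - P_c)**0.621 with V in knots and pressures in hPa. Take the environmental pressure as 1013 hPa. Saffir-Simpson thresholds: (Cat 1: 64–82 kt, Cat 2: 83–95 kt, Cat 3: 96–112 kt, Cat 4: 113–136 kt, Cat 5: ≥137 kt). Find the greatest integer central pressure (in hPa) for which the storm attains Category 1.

Category 1 begins at V = 64 kt.
Required ΔP = (64/6.03)^(1/0.621) = 10.614^1.610 ≈ 44.87 hPa.
P_c ≤ 1013 − 44.87 = 968.13, so the highest integer P_c is 968 hPa.

968 hPa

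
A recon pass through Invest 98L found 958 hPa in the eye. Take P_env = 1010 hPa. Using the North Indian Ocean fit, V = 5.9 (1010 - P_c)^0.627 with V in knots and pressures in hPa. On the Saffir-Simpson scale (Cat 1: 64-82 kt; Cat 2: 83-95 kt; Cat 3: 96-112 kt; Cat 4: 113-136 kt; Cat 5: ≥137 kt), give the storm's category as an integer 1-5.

1

ΔP = 1010 − 958 = 52 hPa.
V ≈ 5.9 × 52^0.627 = 5.9 × 11.91 ≈ 70 kt.
70 kt falls in the Category 1 band.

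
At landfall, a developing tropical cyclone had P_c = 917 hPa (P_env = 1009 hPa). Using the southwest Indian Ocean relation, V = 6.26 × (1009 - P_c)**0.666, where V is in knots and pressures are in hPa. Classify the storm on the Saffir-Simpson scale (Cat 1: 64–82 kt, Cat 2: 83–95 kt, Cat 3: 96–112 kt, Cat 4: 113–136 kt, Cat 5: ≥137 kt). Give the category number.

ΔP = 1009 − 917 = 92 hPa.
V ≈ 6.26 × 92^0.666 = 6.26 × 20.32 ≈ 127 kt.
127 kt falls in the Category 4 band.

4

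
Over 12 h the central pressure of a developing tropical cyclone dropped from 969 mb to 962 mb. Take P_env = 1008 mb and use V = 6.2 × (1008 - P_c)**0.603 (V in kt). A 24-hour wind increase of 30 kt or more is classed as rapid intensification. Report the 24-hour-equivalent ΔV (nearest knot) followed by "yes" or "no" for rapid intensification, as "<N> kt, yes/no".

V₁: ΔP = 39, V ≈ 6.2 × 39^0.603 ≈ 56.47 kt.
V₂: ΔP = 46, V ≈ 6.2 × 46^0.603 ≈ 62.38 kt.
ΔV over 12 h = 5.91 kt → 24 h equivalent = 5.91 × 24/12 ≈ 11.82 kt.
12 kt < 30 kt ⇒ not rapid intensification.

12 kt, no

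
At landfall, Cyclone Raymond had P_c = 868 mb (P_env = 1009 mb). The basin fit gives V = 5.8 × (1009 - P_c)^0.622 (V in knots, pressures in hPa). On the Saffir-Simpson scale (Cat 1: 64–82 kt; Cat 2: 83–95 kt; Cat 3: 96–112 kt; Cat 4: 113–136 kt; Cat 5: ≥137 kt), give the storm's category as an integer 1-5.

4

ΔP = 1009 − 868 = 141 mb.
V ≈ 5.8 × 141^0.622 = 5.8 × 21.72 ≈ 126 kt.
126 kt falls in the Category 4 band.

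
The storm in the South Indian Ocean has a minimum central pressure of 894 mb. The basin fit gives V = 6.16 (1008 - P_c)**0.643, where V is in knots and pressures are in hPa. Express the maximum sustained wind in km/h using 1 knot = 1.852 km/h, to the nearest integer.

240 km/h

ΔP = 1008 − 894 = 114 mb.
V ≈ 6.16 × 114^0.643 = 6.16 × 21.018 ≈ 129.470 kt.
129.470 × 1.852 ≈ 239.78 km/h → 240 km/h.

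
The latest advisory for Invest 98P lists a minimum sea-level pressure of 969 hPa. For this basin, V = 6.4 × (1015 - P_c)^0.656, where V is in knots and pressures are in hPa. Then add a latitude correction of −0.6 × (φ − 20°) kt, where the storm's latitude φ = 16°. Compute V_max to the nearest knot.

ΔP = 1015 − 969 = 46 hPa.
46^0.656 ≈ 12.324.
V ≈ 6.4 × 12.324 ≈ 78.9 kt.
Latitude correction: −0.6 × (16 − 20) = 2.4 kt.
Corrected V ≈ 81.3 kt → 81 kt.

81 kt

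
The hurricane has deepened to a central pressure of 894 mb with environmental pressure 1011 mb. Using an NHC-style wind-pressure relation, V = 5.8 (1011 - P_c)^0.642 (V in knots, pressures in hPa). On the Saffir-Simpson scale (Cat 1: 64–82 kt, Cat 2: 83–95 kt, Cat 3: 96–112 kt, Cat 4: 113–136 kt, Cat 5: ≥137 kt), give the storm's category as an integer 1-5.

ΔP = 1011 − 894 = 117 mb.
V ≈ 5.8 × 117^0.642 = 5.8 × 21.27 ≈ 123 kt.
123 kt falls in the Category 4 band.

4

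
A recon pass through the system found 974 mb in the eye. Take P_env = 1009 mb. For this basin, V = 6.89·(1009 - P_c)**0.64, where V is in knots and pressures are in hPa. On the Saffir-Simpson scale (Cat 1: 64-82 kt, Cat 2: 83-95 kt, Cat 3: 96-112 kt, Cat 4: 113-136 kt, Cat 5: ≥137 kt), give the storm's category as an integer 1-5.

ΔP = 1009 − 974 = 35 mb.
V ≈ 6.89 × 35^0.64 = 6.89 × 9.73 ≈ 67 kt.
67 kt falls in the Category 1 band.

1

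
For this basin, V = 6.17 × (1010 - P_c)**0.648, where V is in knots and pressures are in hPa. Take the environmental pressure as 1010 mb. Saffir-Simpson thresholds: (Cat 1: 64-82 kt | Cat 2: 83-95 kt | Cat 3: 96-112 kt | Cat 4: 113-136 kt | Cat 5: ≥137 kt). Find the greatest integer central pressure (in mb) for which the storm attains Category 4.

921 mb

Category 4 begins at V = 113 kt.
Required ΔP = (113/6.17)^(1/0.648) = 18.314^1.543 ≈ 88.87 mb.
P_c ≤ 1010 − 88.87 = 921.13, so the highest integer P_c is 921 mb.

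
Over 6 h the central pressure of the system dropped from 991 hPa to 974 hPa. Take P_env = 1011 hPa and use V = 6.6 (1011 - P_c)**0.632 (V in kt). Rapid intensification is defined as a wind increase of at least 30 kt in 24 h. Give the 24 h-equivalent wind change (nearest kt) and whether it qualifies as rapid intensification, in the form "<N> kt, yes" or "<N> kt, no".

V₁: ΔP = 20, V ≈ 6.6 × 20^0.632 ≈ 43.83 kt.
V₂: ΔP = 37, V ≈ 6.6 × 37^0.632 ≈ 64.66 kt.
ΔV over 6 h = 20.83 kt → 24 h equivalent = 20.83 × 24/6 ≈ 83.32 kt.
83 kt ≥ 30 kt ⇒ rapid intensification.

83 kt, yes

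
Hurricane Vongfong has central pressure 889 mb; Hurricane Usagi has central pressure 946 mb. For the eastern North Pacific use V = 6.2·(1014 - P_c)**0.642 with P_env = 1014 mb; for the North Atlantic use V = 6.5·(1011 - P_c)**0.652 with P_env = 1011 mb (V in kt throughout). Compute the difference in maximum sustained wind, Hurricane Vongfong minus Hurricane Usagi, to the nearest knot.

Hurricane Vongfong: ΔP = 125; V ≈ 6.2 × 125^0.642 ≈ 137.60 kt.
Hurricane Usagi: ΔP = 65; V ≈ 6.5 × 65^0.652 ≈ 98.84 kt.
Difference ≈ 137.60 − 98.84 = 38.76 → 39 kt.

39 kt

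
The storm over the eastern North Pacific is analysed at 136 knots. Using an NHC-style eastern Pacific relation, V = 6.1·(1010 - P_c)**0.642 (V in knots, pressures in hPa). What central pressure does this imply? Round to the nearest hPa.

884 hPa

ΔP = (V / 6.1)^(1/0.642) = (136/6.1)^1.558.
136/6.1 = 22.295; 22.295^1.558 ≈ 125.90 hPa.
P_c = 1010 − 125.90 = 884.10 ≈ 884 hPa.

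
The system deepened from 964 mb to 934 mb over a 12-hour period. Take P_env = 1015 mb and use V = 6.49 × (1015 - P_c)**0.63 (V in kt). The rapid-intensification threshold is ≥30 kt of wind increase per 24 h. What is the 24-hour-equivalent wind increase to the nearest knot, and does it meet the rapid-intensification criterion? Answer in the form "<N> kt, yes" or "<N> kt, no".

52 kt, yes

V₁: ΔP = 51, V ≈ 6.49 × 51^0.63 ≈ 77.27 kt.
V₂: ΔP = 81, V ≈ 6.49 × 81^0.63 ≈ 103.42 kt.
ΔV over 12 h = 26.15 kt → 24 h equivalent = 26.15 × 24/12 ≈ 52.30 kt.
52 kt ≥ 30 kt ⇒ rapid intensification.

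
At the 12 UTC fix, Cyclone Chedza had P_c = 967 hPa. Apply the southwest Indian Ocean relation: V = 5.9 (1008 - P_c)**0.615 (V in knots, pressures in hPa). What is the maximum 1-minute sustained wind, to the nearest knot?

58 kt

ΔP = 1008 − 967 = 41 hPa.
41^0.615 ≈ 9.814.
V ≈ 5.9 × 9.814 ≈ 57.9 kt.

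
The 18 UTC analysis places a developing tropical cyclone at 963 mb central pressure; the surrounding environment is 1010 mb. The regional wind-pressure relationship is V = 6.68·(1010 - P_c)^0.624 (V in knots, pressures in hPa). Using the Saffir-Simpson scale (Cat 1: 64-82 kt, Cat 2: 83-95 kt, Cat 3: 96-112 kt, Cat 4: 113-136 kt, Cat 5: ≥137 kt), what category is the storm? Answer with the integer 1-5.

1

ΔP = 1010 − 963 = 47 mb.
V ≈ 6.68 × 47^0.624 = 6.68 × 11.05 ≈ 74 kt.
74 kt falls in the Category 1 band.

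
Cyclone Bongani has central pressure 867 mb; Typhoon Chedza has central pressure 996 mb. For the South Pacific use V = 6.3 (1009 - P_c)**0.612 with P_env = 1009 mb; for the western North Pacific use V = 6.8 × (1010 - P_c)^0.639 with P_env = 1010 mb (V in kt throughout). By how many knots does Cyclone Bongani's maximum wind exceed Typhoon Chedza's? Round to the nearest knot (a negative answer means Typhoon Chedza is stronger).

94 kt

Cyclone Bongani: ΔP = 142; V ≈ 6.3 × 142^0.612 ≈ 130.78 kt.
Typhoon Chedza: ΔP = 14; V ≈ 6.8 × 14^0.639 ≈ 36.72 kt.
Difference ≈ 130.78 − 36.72 = 94.06 → 94 kt.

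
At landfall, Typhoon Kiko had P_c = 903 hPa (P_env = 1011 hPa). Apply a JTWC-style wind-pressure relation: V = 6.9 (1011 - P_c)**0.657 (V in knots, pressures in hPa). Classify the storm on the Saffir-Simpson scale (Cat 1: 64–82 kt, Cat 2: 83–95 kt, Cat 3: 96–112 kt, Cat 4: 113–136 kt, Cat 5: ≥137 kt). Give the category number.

ΔP = 1011 − 903 = 108 hPa.
V ≈ 6.9 × 108^0.657 = 6.9 × 21.68 ≈ 150 kt.
150 kt falls in the Category 5 band.

5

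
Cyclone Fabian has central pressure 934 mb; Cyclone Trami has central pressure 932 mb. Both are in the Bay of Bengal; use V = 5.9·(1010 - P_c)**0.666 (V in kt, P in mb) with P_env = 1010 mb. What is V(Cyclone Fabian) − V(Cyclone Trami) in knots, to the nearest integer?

Cyclone Fabian: ΔP = 76; V ≈ 5.9 × 76^0.666 ≈ 105.55 kt.
Cyclone Trami: ΔP = 78; V ≈ 5.9 × 78^0.666 ≈ 107.40 kt.
Difference ≈ 105.55 − 107.40 = -1.85 → -2 kt.

-2 kt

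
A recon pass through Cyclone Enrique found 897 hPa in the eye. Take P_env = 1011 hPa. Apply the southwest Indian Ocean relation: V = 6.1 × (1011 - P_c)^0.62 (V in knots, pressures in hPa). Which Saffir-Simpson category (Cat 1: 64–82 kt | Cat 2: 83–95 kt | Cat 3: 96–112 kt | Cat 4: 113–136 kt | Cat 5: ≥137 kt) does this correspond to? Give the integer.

4

ΔP = 1011 − 897 = 114 hPa.
V ≈ 6.1 × 114^0.62 = 6.1 × 18.85 ≈ 115 kt.
115 kt falls in the Category 4 band.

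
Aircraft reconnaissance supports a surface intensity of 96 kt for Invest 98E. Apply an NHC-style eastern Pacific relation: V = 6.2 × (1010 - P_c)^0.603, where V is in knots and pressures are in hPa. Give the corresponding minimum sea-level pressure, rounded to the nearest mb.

ΔP = (V / 6.2)^(1/0.603) = (96/6.2)^1.658.
96/6.2 = 15.484; 15.484^1.658 ≈ 94.03 mb.
P_c = 1010 − 94.03 = 915.97 ≈ 916 mb.

916 mb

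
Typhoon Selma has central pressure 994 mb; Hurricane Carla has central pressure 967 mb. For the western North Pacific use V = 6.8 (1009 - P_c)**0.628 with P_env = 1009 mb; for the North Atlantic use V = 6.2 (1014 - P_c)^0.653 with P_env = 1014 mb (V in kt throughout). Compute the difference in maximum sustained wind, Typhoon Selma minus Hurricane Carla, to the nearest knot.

Typhoon Selma: ΔP = 15; V ≈ 6.8 × 15^0.628 ≈ 37.25 kt.
Hurricane Carla: ΔP = 47; V ≈ 6.2 × 47^0.653 ≈ 76.61 kt.
Difference ≈ 37.25 − 76.61 = -39.36 → -39 kt.

-39 kt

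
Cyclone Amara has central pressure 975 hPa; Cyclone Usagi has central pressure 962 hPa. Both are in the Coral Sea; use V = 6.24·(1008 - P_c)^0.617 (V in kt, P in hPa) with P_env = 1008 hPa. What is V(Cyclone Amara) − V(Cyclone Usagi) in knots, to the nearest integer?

-12 kt

Cyclone Amara: ΔP = 33; V ≈ 6.24 × 33^0.617 ≈ 53.96 kt.
Cyclone Usagi: ΔP = 46; V ≈ 6.24 × 46^0.617 ≈ 66.24 kt.
Difference ≈ 53.96 − 66.24 = -12.28 → -12 kt.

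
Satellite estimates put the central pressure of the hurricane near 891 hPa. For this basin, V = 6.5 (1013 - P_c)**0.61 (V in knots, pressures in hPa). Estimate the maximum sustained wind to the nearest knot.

122 kt

ΔP = 1013 − 891 = 122 hPa.
122^0.61 ≈ 18.736.
V ≈ 6.5 × 18.736 ≈ 121.8 kt.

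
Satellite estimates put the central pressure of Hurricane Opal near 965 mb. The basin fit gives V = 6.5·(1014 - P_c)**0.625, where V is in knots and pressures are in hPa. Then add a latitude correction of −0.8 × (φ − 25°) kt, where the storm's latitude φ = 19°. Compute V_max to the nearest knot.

ΔP = 1014 − 965 = 49 mb.
49^0.625 ≈ 11.386.
V ≈ 6.5 × 11.386 ≈ 74.0 kt.
Latitude correction: −0.8 × (19 − 25) = 4.8 kt.
Corrected V ≈ 78.8 kt → 79 kt.

79 kt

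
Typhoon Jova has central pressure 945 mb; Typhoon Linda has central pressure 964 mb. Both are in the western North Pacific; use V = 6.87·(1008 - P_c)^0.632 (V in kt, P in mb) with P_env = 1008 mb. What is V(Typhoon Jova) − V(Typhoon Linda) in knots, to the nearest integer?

19 kt

Typhoon Jova: ΔP = 63; V ≈ 6.87 × 63^0.632 ≈ 94.22 kt.
Typhoon Linda: ΔP = 44; V ≈ 6.87 × 44^0.632 ≈ 75.10 kt.
Difference ≈ 94.22 − 75.10 = 19.12 → 19 kt.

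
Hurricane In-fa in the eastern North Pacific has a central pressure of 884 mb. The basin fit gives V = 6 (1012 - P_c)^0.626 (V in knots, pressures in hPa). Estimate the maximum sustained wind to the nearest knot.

125 kt

ΔP = 1012 − 884 = 128 mb.
128^0.626 ≈ 20.850.
V ≈ 6 × 20.850 ≈ 125.1 kt.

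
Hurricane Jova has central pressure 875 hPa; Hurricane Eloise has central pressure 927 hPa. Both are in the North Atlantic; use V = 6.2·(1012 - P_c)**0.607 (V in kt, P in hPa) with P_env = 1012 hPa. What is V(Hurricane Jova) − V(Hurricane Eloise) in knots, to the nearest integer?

Hurricane Jova: ΔP = 137; V ≈ 6.2 × 137^0.607 ≈ 122.85 kt.
Hurricane Eloise: ΔP = 85; V ≈ 6.2 × 85^0.607 ≈ 91.95 kt.
Difference ≈ 122.85 − 91.95 = 30.90 → 31 kt.

31 kt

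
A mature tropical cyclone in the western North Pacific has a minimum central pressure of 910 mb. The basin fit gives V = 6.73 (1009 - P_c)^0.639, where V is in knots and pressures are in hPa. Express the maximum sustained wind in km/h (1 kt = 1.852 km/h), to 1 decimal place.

234.9 km/h

ΔP = 1009 − 910 = 99 mb.
V ≈ 6.73 × 99^0.639 = 6.73 × 18.846 ≈ 126.831 kt.
126.831 × 1.852 ≈ 234.89 km/h → 234.9 km/h.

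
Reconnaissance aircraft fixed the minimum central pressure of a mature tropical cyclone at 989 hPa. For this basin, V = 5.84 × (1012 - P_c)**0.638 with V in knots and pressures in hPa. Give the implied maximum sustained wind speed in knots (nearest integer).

43 kt

ΔP = 1012 − 989 = 23 hPa.
23^0.638 ≈ 7.392.
V ≈ 5.84 × 7.392 ≈ 43.2 kt.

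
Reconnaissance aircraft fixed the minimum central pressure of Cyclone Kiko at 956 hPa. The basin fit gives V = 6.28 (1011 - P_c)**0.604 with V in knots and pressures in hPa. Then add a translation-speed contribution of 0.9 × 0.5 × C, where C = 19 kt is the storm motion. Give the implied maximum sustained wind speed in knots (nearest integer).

ΔP = 1011 − 956 = 55 hPa.
55^0.604 ≈ 11.251.
V ≈ 6.28 × 11.251 ≈ 70.7 kt.
Translation term: 0.9 × 0.5 × 19 = 8.55 kt.
Corrected V ≈ 79.25 kt → 79 kt.

79 kt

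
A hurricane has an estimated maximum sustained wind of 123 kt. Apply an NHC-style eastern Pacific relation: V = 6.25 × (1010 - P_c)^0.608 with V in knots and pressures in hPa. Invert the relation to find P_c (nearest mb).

ΔP = (V / 6.25)^(1/0.608) = (123/6.25)^1.645.
123/6.25 = 19.680; 19.680^1.645 ≈ 134.38 mb.
P_c = 1010 − 134.38 = 875.62 ≈ 876 mb.

876 mb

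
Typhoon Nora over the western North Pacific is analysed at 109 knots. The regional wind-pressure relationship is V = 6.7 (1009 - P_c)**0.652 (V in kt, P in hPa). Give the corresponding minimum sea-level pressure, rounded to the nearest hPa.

937 hPa

ΔP = (V / 6.7)^(1/0.652) = (109/6.7)^1.534.
109/6.7 = 16.269; 16.269^1.534 ≈ 72.09 hPa.
P_c = 1009 − 72.09 = 936.91 ≈ 937 hPa.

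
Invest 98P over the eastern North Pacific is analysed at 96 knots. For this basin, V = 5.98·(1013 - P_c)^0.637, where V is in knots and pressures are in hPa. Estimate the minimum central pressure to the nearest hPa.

ΔP = (V / 5.98)^(1/0.637) = (96/5.98)^1.570.
96/5.98 = 16.054; 16.054^1.570 ≈ 78.09 hPa.
P_c = 1013 − 78.09 = 934.91 ≈ 935 hPa.

935 hPa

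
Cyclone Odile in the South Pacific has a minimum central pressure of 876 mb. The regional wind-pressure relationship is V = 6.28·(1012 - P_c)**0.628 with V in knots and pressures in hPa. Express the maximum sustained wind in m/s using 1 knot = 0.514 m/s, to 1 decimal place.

ΔP = 1012 − 876 = 136 mb.
V ≈ 6.28 × 136^0.628 = 6.28 × 21.871 ≈ 137.348 kt.
137.348 × 0.514 ≈ 70.60 m/s → 70.6 m/s.

70.6 m/s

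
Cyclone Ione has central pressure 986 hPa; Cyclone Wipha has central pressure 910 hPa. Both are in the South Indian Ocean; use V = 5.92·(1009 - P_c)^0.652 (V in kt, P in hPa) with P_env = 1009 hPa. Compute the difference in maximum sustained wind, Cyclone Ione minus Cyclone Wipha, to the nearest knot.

Cyclone Ione: ΔP = 23; V ≈ 5.92 × 23^0.652 ≈ 45.73 kt.
Cyclone Wipha: ΔP = 99; V ≈ 5.92 × 99^0.652 ≈ 118.43 kt.
Difference ≈ 45.73 − 118.43 = -72.70 → -73 kt.

-73 kt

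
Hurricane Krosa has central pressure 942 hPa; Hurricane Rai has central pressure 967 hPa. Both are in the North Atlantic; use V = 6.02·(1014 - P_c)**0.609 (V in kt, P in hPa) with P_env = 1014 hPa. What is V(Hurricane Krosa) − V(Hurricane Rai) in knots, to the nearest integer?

19 kt

Hurricane Krosa: ΔP = 72; V ≈ 6.02 × 72^0.609 ≈ 81.42 kt.
Hurricane Rai: ΔP = 47; V ≈ 6.02 × 47^0.609 ≈ 62.79 kt.
Difference ≈ 81.42 − 62.79 = 18.63 → 19 kt.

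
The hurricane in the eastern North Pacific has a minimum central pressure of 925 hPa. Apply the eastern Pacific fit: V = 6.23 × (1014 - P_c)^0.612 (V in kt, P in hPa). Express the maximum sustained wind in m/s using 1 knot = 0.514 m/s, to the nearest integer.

50 m/s

ΔP = 1014 − 925 = 89 hPa.
V ≈ 6.23 × 89^0.612 = 6.23 × 15.596 ≈ 97.166 kt.
97.166 × 0.514 ≈ 49.94 m/s → 50 m/s.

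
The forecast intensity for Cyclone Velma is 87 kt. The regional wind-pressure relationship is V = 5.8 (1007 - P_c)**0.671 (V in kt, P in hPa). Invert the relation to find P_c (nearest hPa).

950 hPa

ΔP = (V / 5.8)^(1/0.671) = (87/5.8)^1.490.
87/5.8 = 15.000; 15.000^1.490 ≈ 56.59 hPa.
P_c = 1007 − 56.59 = 950.41 ≈ 950 hPa.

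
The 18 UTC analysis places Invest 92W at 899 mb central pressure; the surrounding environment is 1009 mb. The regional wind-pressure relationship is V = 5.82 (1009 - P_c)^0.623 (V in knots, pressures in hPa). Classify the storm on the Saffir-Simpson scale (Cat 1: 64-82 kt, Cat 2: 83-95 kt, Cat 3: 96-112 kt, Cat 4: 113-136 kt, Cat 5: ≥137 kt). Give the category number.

ΔP = 1009 − 899 = 110 mb.
V ≈ 5.82 × 110^0.623 = 5.82 × 18.70 ≈ 109 kt.
109 kt falls in the Category 3 band.

3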